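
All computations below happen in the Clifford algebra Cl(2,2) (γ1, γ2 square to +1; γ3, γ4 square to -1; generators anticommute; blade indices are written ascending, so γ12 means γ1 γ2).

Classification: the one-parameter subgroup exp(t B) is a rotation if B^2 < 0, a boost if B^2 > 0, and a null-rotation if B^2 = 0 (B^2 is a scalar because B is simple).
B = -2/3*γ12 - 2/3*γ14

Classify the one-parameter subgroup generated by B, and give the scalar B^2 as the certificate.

B^2 term by term: the squares give (-2/3)^2*(γ12)^2 + (-2/3)^2*(γ14)^2 = 4/9*(-1) + 4/9*(+1) = 0 (each basis 2-blade squares to minus the product of its generators' squares); cross terms between blades sharing an index anticommute and cancel. So B^2 = 0.
Answer: null-rotation, certificate B^2 = 0. Note: conjugating B changes its blade decomposition but never the scalar B^2 = 0, whose sign settles the classification.


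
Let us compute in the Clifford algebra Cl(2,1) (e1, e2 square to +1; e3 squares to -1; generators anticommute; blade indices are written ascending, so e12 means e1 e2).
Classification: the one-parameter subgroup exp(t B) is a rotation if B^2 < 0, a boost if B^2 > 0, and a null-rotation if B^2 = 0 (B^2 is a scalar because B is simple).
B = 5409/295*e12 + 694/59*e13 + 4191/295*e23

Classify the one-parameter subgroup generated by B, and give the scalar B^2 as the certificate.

B^2 term by term: the squares give (5409/295)^2*(e12)^2 + (694/59)^2*(e13)^2 + (4191/295)^2*(e23)^2 = 29257281/87025*(-1) + 481636/3481*(+1) + 17564481/87025*(+1) = 4 (each basis 2-blade squares to minus the product of its generators' squares); cross terms between blades sharing an index anticommute and cancel. So B^2 = 4.
Answer: boost, certificate B^2 = 4. Why this suffices: the scalar 4 survives any versor conjugation, so its sign alone determines the class however B is presented.


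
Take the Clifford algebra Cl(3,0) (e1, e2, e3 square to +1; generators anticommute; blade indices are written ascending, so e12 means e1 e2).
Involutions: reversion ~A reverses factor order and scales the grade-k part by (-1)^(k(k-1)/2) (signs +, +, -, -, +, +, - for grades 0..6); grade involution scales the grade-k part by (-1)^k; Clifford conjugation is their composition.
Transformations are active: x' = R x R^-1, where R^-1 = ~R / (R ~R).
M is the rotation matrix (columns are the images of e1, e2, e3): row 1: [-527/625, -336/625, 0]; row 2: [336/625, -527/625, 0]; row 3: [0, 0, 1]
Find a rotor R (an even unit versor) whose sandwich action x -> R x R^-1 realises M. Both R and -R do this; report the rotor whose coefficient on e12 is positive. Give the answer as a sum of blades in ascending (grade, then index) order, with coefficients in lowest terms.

Method: write R = a + b12*e12 + b13*e13 + b23*e23 with a^2 + b12^2 + b13^2 + b23^2 = 1 (so R^-1 = ~R). Expanding the columns R e_j ~R gives tr M = 4a^2 - 1 and, from the antisymmetric part, M21 - M12 = -4a*b12, M13 - M31 = 4a*b13, M32 - M23 = -4a*b23.
Here tr M = -429/625, so a^2 = (1 + tr M)/4 = 49/625 and a = ±7/25. Taking a = 7/25: M21 - M12 = 672/625, M13 - M31 = 0, M32 - M23 = 0, giving b12 = -24/25, b13 = 0, b23 = 0, i.e. R = 7/25 - 24/25*e12.
Its e12 coefficient is negative, so report the other preimage -R.
Answer: -7/25 + 24/25*e12. Sheet selection: the two-to-one cover makes ±R indistinguishable at the matrix level (trace -429/625), so uniqueness comes from the required sign on e12.


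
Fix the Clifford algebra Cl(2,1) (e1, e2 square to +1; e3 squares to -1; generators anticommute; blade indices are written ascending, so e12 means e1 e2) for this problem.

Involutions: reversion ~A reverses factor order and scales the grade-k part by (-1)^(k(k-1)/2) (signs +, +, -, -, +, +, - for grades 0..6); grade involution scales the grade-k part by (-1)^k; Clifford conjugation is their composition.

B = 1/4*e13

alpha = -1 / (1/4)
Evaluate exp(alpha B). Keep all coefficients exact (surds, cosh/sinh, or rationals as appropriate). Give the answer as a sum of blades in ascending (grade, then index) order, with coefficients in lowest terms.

B^2 = (1/4)^2*(e13)^2 = 1/16*(+1) = 1/16 (a basis 2-blade squares to minus the product of its generators' squares).
B^2 = 1/16 — a positive square means the series sums to a boost: l = 1/4, alpha*l = -1, so exp(alpha B) = cosh(-1) + (sinh(-1)/(1/4))*B = cosh(1) + (-4*sinh(1))*B.
Answer: cosh(1) - sinh(1)*e13


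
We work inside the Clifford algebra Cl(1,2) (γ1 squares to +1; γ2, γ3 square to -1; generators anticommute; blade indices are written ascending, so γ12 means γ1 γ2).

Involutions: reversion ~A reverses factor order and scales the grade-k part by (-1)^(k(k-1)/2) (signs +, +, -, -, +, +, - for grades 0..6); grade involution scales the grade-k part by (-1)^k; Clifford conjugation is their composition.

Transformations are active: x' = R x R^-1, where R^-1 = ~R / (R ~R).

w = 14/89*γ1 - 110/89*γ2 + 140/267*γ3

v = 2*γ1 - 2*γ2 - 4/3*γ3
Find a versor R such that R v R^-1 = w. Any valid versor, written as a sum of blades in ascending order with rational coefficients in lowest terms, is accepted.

Key observation: q(v) = q(w) = -16/9 (sandwiches preserve the norm), so R = v + w = 192/89*γ1 - 288/89*γ2 - 72/89*γ3 works whenever it is invertible — the component of v along it is kept and (v - w)/2 reverses, sending v to w.
Answer: 192/89*γ1 - 288/89*γ2 - 72/89*γ3


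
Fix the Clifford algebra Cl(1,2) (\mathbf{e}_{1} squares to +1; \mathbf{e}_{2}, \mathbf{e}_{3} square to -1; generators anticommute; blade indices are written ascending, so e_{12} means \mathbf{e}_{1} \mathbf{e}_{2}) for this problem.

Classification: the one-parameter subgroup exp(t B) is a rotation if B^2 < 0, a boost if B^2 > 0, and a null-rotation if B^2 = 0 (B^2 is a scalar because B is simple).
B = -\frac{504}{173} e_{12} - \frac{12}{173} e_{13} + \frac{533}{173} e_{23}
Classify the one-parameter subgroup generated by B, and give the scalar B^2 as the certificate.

B^2 term by term: the squares give (-\frac{504}{173})^2*(e_{12})^2 + (-\frac{12}{173})^2*(e_{13})^2 + (\frac{533}{173})^2*(e_{23})^2 = \frac{254016}{29929}*(+1) + \frac{144}{29929}*(+1) + \frac{284089}{29929}*(-1) = -1 (each basis 2-blade squares to minus the product of its generators' squares); cross terms between blades sharing an index anticommute and cancel. So B^2 = -1.
Answer: rotation, certificate B^2 = -1. No conjugation can change B^2 = -1; the sign gives the class.


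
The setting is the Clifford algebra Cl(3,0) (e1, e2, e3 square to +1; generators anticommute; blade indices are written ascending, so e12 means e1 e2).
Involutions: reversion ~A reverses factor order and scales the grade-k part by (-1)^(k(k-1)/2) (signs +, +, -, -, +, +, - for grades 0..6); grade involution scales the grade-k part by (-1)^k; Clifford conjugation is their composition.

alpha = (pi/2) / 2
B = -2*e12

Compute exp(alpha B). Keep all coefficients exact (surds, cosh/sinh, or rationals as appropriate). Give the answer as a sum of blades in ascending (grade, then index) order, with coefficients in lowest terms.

B^2 = (-2)^2*(e12)^2 = 4*(-1) = -4 (a basis 2-blade squares to minus the product of its generators' squares).
B^2 = -4 — B^2 < 0, so the exponential closes trigonometrically: l = 2, alpha*l = pi/2, so exp(alpha B) = cos(pi/2) + (sin(pi/2)/2)*B = 0 + (1/2)*B.
Answer: -e12


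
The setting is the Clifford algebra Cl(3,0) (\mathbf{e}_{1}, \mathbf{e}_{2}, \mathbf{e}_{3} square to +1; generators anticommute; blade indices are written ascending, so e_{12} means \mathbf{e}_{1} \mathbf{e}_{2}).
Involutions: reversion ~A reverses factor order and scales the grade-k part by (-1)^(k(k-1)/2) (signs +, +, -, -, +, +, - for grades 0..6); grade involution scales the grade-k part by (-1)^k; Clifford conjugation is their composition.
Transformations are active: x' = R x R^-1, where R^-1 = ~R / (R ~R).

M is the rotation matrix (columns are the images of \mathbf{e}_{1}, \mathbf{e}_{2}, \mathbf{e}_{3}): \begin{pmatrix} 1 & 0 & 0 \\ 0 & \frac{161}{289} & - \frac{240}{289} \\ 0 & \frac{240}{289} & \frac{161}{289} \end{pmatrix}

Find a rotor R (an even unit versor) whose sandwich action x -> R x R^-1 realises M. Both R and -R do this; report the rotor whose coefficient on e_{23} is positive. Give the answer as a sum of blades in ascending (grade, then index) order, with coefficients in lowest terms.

Method: write R = a + b12*e_{12} + b13*e_{13} + b23*e_{23} with a^2 + b12^2 + b13^2 + b23^2 = 1 (so R^-1 = ~R). Expanding the columns R e_j ~R gives tr M = 4a^2 - 1 and, from the antisymmetric part, M21 - M12 = -4a*b12, M13 - M31 = 4a*b13, M32 - M23 = -4a*b23.
Here tr M = \frac{611}{289}, so a^2 = (1 + tr M)/4 = \frac{225}{289} and a = ±\frac{15}{17}. Taking a = \frac{15}{17}: M21 - M12 = 0, M13 - M31 = 0, M32 - M23 = \frac{480}{289}, giving b12 = 0, b13 = 0, b23 = -\frac{8}{17}, i.e. R = \frac{15}{17} - \frac{8}{17} e_{23}.
Its e_{23} coefficient is negative, so report the other preimage -R.
Answer: -\frac{15}{17} + \frac{8}{17} e_{23}. Sheet selection: the two-to-one cover makes ±R indistinguishable at the matrix level (trace \frac{611}{289}), so uniqueness comes from the required sign on e_{23}.


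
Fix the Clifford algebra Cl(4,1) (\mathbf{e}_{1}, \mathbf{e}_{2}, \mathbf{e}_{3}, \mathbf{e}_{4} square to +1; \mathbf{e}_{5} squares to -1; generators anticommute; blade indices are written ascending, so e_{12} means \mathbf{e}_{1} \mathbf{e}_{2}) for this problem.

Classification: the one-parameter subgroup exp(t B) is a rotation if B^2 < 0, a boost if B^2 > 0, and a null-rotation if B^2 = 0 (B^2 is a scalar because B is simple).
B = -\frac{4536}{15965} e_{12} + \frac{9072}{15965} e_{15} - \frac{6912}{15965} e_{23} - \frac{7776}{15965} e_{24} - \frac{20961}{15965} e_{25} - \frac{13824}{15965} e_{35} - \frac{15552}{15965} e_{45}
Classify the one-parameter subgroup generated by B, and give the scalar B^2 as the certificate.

B^2 term by term: the squares give (-\frac{4536}{15965})^2*(e_{12})^2 + (\frac{9072}{15965})^2*(e_{15})^2 + (-\frac{6912}{15965})^2*(e_{23})^2 + (-\frac{7776}{15965})^2*(e_{24})^2 + (-\frac{20961}{15965})^2*(e_{25})^2 + (-\frac{13824}{15965})^2*(e_{35})^2 + (-\frac{15552}{15965})^2*(e_{45})^2 = \frac{20575296}{254881225}*(-1) + \frac{82301184}{254881225}*(+1) + \frac{47775744}{254881225}*(-1) + \frac{60466176}{254881225}*(-1) + \frac{439363521}{254881225}*(+1) + \frac{191102976}{254881225}*(+1) + \frac{241864704}{254881225}*(+1) = \frac{81}{25} (each basis 2-blade squares to minus the product of its generators' squares); cross terms between blades sharing an index anticommute and cancel; the commuting (index-disjoint) pairs give grade-4 terms 2*c*c'*(blade product), which cancel blade by blade — e_{1235}: \frac{125411328}{254881225} - \frac{125411328}{254881225} = 0; e_{1245}: \frac{141087744}{254881225} - \frac{141087744}{254881225} = 0; e_{2345}: \frac{214990848}{254881225} - \frac{214990848}{254881225} = 0 — confirming B is simple. So B^2 = \frac{81}{25}.
Answer: boost, certificate B^2 = \frac{81}{25}. B^2 = \frac{81}{25} is basis-independent, so its sign is the whole story.


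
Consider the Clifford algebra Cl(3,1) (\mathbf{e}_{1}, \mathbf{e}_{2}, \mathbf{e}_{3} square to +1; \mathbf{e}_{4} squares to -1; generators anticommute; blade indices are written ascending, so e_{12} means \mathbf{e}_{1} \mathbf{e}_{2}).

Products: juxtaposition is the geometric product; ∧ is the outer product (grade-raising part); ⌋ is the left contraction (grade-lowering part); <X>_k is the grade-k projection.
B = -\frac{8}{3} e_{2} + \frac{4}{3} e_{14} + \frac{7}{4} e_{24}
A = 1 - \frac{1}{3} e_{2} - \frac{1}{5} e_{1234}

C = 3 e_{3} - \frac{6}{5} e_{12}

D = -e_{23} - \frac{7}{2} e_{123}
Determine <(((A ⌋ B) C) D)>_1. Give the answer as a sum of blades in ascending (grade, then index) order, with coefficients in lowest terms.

step 1: \frac{8}{9} - \frac{8}{3} e_{2} - \frac{7}{12} e_{4} + \frac{4}{3} e_{14} + \frac{7}{4} e_{24}
step 2: -\frac{16}{5} e_{1} + \frac{8}{3} e_{3} - \frac{16}{15} e_{12} + \frac{21}{10} e_{14} - 8 e_{23} - \frac{8}{5} e_{24} + \frac{7}{4} e_{34} + \frac{7}{10} e_{124} - 4 e_{134} - \frac{21}{4} e_{234}
step 3: -8 - 28 e_{1} + \frac{8}{3} e_{2} - \frac{56}{15} e_{3} - \frac{21}{4} e_{4} - \frac{28}{3} e_{12} + \frac{16}{15} e_{13} + \frac{147}{8} e_{14} + \frac{56}{5} e_{23} - \frac{49}{4} e_{24} - \frac{17}{20} e_{34} + \frac{16}{5} e_{123} + \frac{17}{8} e_{124} + \frac{49}{10} e_{134} + \frac{147}{20} e_{234} - \frac{21}{10} e_{1234}
step 4: -28 e_{1} + \frac{8}{3} e_{2} - \frac{56}{15} e_{3} - \frac{21}{4} e_{4}
Answer: -28 e_{1} + \frac{8}{3} e_{2} - \frac{56}{15} e_{3} - \frac{21}{4} e_{4}


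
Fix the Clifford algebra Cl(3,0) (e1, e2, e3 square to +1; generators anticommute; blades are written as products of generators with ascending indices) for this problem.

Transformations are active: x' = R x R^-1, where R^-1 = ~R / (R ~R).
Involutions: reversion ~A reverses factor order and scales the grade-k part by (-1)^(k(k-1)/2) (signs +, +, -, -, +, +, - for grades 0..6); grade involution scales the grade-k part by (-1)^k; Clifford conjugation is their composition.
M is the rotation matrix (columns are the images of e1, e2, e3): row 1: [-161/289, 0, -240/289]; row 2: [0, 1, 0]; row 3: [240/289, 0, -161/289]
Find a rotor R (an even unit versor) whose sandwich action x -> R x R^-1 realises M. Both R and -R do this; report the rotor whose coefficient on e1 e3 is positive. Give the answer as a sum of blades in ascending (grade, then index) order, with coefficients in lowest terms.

Method: write R = a + b12*e1 e2 + b13*e1 e3 + b23*e2 e3 with a^2 + b12^2 + b13^2 + b23^2 = 1 (so R^-1 = ~R). Expanding the columns R e_j ~R gives tr M = 4a^2 - 1 and, from the antisymmetric part, M21 - M12 = -4a*b12, M13 - M31 = 4a*b13, M32 - M23 = -4a*b23.
Here tr M = -33/289, so a^2 = (1 + tr M)/4 = 64/289 and a = ±8/17. Taking a = 8/17: M21 - M12 = 0, M13 - M31 = -480/289, M32 - M23 = 0, giving b12 = 0, b13 = -15/17, b23 = 0, i.e. R = 8/17 - 15/17*e1 e3.
Its e1 e3 coefficient is negative, so report the other preimage -R.
Answer: -8/17 + 15/17*e1 e3. Uniqueness: Spin(3) -> SO(3) maps R and -R to the same rotation of trace -33/289; fixing the sign of the e1 e3 coefficient removes the ambiguity.


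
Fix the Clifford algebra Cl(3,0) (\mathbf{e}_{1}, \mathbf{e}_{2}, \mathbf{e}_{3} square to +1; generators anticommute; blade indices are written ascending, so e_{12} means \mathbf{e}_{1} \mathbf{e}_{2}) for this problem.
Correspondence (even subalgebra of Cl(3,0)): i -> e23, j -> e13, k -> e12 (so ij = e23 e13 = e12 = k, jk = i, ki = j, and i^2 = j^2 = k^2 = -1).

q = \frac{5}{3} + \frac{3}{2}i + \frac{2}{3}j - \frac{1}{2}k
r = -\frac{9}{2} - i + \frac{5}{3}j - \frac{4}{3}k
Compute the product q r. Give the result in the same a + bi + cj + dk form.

In blades: q = \frac{5}{3} - \frac{1}{2} e_{12} + \frac{2}{3} e_{13} + \frac{3}{2} e_{23}, r = -\frac{9}{2} - \frac{4}{3} e_{12} + \frac{5}{3} e_{13} - e_{23}.
Distribute q over r term by term (generator squares from the signature, products reordered to ascending indices): (\frac{5}{3})*r = -\frac{15}{2} - \frac{20}{9} e_{12} + \frac{25}{9} e_{13} - \frac{5}{3} e_{23}; (-\frac{1}{2} e_{12})*r = -\frac{2}{3} + \frac{9}{4} e_{12} + \frac{1}{2} e_{13} + \frac{5}{6} e_{23}; (\frac{2}{3} e_{13})*r = -\frac{10}{9} + \frac{2}{3} e_{12} - 3 e_{13} - \frac{8}{9} e_{23}; (\frac{3}{2} e_{23})*r = \frac{3}{2} + \frac{5}{2} e_{12} + 2 e_{13} - \frac{27}{4} e_{23}.
Sum: -\frac{70}{9} + \frac{115}{36} e_{12} + \frac{41}{18} e_{13} - \frac{305}{36} e_{23}; translating back through the correspondence:
Answer: -\frac{70}{9} - \frac{305}{36}i + \frac{41}{18}j + \frac{115}{36}k


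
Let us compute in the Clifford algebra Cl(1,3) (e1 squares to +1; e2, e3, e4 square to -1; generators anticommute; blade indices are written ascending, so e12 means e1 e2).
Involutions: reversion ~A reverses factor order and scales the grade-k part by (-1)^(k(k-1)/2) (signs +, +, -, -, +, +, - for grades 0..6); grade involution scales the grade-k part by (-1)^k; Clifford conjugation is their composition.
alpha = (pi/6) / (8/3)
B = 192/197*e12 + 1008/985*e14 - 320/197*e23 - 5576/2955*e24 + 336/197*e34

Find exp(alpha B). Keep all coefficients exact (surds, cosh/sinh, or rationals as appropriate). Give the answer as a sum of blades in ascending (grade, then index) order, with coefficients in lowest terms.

B^2 term by term: the squares give (192/197)^2*(e12)^2 + (1008/985)^2*(e14)^2 + (-320/197)^2*(e23)^2 + (-5576/2955)^2*(e24)^2 + (336/197)^2*(e34)^2 = 36864/38809*(+1) + 1016064/970225*(+1) + 102400/38809*(-1) + 31091776/8732025*(-1) + 112896/38809*(-1) = -64/9 (each basis 2-blade squares to minus the product of its generators' squares); cross terms between blades sharing an index anticommute and cancel; the commuting (index-disjoint) pairs give grade-4 terms 2*c*c'*(blade product), which cancel blade by blade — e1234: 129024/38809 - 129024/38809 = 0 — confirming B is simple. So B^2 = -64/9.
B^2 = -64/9 — circular case — the even/odd split gives cos and sin: l = 8/3, alpha*l = pi/6, so exp(alpha B) = cos(pi/6) + (sin(pi/6)/(8/3))*B = sqrt(3)/2 + (3/16)*B.
Answer: sqrt(3)/2 + 36/197*e12 + 189/985*e14 - 60/197*e23 - 697/1970*e24 + 63/197*e34


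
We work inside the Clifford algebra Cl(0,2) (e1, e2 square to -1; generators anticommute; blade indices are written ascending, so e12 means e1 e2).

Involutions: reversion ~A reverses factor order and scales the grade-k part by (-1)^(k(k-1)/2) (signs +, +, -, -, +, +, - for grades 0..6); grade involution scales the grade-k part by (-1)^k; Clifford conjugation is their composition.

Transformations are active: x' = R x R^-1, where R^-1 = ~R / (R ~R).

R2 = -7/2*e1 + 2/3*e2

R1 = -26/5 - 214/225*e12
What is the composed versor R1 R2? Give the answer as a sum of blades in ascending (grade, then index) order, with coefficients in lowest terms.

Distribute over the terms of R1 (each basis-blade product reordered to ascending indices, repeated generators contracted through their squares):
(-26/5) R2 = 91/5*e1 - 52/15*e2
(-214/225*e12) R2 = 428/675*e1 + 749/225*e2
Summing the partial products and collecting blades:
Answer: 12713/675*e1 - 31/225*e2


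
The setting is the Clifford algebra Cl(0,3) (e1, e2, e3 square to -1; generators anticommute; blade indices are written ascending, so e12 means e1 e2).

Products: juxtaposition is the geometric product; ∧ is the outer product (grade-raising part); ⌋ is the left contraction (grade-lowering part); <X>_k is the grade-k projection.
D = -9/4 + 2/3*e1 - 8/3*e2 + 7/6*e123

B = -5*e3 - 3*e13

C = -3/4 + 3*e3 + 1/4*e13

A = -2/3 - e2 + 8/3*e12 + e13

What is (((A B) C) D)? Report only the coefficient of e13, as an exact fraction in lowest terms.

step 1: 3 + 5*e1 + 10/3*e3 + 2*e13 - 3*e23 - 49/3*e123
step 2: -51/4 - 107/12*e1 + 59/12*e2 + 21/4*e3 + 199/4*e12 + 57/4*e13 + 9/4*e23 + 49/4*e123
step 3: 8933/144 + 6797/48*e1 + 3491/48*e2 - 3185/48*e3 - 1561/16*e12 - 8999/144*e13 + 1609/144*e23 - 47/16*e123
Answer: -8999/144


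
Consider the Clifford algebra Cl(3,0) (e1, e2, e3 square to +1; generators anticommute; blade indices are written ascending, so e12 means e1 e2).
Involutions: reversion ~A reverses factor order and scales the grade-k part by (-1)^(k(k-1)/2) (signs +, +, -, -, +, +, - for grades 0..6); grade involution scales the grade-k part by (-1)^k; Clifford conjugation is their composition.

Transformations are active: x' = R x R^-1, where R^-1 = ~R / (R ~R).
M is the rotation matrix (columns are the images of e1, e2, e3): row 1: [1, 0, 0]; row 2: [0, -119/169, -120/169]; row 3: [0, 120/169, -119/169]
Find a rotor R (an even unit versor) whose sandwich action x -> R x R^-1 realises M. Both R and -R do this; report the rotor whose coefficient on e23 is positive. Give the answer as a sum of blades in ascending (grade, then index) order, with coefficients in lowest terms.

Method: write R = a + b12*e12 + b13*e13 + b23*e23 with a^2 + b12^2 + b13^2 + b23^2 = 1 (so R^-1 = ~R). Expanding the columns R e_j ~R gives tr M = 4a^2 - 1 and, from the antisymmetric part, M21 - M12 = -4a*b12, M13 - M31 = 4a*b13, M32 - M23 = -4a*b23.
Here tr M = -69/169, so a^2 = (1 + tr M)/4 = 25/169 and a = ±5/13. Taking a = 5/13: M21 - M12 = 0, M13 - M31 = 0, M32 - M23 = 240/169, giving b12 = 0, b13 = 0, b23 = -12/13, i.e. R = 5/13 - 12/13*e23.
Its e23 coefficient is negative, so report the other preimage -R.
Answer: -5/13 + 12/13*e23. Sheet selection: the two-to-one cover makes ±R indistinguishable at the matrix level (trace -69/169), so uniqueness comes from the required sign on e23.


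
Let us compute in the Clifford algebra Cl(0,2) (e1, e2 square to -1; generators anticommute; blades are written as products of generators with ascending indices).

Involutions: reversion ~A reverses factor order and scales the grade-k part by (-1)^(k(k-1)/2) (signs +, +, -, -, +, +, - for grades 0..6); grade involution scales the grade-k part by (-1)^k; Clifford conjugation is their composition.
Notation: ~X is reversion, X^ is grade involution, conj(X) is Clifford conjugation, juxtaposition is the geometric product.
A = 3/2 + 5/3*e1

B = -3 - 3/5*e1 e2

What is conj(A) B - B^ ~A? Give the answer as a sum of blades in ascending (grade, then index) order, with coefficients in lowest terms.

first term: -9/2 + 5*e1 - e2 - 9/10*e1 e2
second term: -9/2 - 5*e1 - e2 - 9/10*e1 e2
Answer: 10*e1


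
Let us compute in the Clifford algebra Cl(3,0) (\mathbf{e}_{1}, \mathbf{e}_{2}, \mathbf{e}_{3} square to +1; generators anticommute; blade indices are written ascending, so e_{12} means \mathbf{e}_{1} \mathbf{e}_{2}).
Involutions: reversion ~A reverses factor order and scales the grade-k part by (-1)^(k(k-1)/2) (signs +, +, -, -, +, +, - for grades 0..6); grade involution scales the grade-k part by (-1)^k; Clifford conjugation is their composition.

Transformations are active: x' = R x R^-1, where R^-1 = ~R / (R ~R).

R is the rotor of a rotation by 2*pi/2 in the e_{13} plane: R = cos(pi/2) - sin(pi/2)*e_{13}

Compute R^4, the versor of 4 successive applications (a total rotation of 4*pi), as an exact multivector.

Rotor phase runs at HALF the rotation angle; powers of one rotor simply add phase, so after 4 steps in e_{13} the phase is 4*pi/2 = 2 \pi and R^4 = cos(2 \pi) - sin(2 \pi)*e_{13}.
cos(2 \pi) = 1 and sin(2 \pi) = 0, so R^4 = 1. The total rotation 4*pi is 2 full turns, so every vector returns to itself, yet the rotor is +1, back on the identity sheet (an even number of 2*pi turns).
Answer: 1


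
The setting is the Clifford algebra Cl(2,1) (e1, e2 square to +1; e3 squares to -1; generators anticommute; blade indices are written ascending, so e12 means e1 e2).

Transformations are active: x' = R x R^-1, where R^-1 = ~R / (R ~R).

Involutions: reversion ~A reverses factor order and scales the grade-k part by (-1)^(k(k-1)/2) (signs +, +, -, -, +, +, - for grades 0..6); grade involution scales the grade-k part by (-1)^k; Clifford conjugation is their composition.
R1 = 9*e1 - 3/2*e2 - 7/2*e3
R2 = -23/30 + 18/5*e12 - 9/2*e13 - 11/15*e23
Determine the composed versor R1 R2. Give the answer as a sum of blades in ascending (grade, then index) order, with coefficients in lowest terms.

Distribute over the terms of R1 (each basis-blade product reordered to ascending indices, repeated generators contracted through their squares):
(9*e1) R2 = -69/10*e1 + 162/5*e2 - 81/2*e3 - 33/5*e123
(-3/2*e2) R2 = 27/5*e1 + 23/20*e2 + 11/10*e3 - 27/4*e123
(-7/2*e3) R2 = 63/4*e1 + 77/30*e2 + 161/60*e3 - 63/5*e123
Summing the partial products and collecting blades:
Answer: 57/4*e1 + 2167/60*e2 - 2203/60*e3 - 519/20*e123


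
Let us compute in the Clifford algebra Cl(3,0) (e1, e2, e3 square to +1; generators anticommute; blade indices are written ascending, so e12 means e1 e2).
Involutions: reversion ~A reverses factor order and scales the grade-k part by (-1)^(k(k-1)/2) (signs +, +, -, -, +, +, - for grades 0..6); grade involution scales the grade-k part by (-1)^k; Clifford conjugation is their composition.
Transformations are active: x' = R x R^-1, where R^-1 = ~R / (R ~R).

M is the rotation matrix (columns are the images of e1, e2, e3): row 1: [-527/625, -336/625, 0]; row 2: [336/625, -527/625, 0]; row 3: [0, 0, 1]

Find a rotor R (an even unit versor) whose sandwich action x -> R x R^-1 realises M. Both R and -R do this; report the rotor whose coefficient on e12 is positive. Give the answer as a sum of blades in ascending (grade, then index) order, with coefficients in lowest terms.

Method: write R = a + b12*e12 + b13*e13 + b23*e23 with a^2 + b12^2 + b13^2 + b23^2 = 1 (so R^-1 = ~R). Expanding the columns R e_j ~R gives tr M = 4a^2 - 1 and, from the antisymmetric part, M21 - M12 = -4a*b12, M13 - M31 = 4a*b13, M32 - M23 = -4a*b23.
Here tr M = -429/625, so a^2 = (1 + tr M)/4 = 49/625 and a = ±7/25. Taking a = 7/25: M21 - M12 = 672/625, M13 - M31 = 0, M32 - M23 = 0, giving b12 = -24/25, b13 = 0, b23 = 0, i.e. R = 7/25 - 24/25*e12.
Its e12 coefficient is negative, so report the other preimage -R.
Answer: -7/25 + 24/25*e12. Recall the cover is two-to-one: with M of trace -429/625, both preimages act alike, and the stated e12 sign chooses the sheet.


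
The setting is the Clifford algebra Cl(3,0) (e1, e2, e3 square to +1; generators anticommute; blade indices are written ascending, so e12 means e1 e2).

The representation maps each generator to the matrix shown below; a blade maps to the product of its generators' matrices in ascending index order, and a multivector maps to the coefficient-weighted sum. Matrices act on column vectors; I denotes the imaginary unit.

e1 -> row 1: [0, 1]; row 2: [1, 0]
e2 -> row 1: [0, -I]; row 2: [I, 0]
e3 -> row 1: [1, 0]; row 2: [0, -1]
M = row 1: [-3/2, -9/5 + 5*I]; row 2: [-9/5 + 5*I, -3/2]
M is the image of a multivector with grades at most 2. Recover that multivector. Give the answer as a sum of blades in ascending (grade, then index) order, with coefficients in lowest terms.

Method: 1, rho(e1), rho(e2), rho(e3) form a trace-orthogonal basis of the 2x2 complex matrices (tr(X Y) = 2 if X = Y, else 0), so M = m0*1 + m1*rho(e1) + m2*rho(e2) + m3*rho(e3) with m0 = tr(M)/2 = -3/2, m1 = tr(M rho(e1))/2 = -9/5 + 5*I, m2 = tr(M rho(e2))/2 = 0, m3 = tr(M rho(e3))/2 = 0.
Multiplying table entries, the bivector images are rho(e12) = I*rho(e3), rho(e13) = -I*rho(e2), rho(e23) = I*rho(e1); with real blade coefficients the real parts of m0..m3 are the coefficients of 1, e1, e2, e3 and the imaginary parts give the bivectors (e23: Im m1, e13: -Im m2, e12: Im m3).
Answer: -3/2 - 9/5*e1 + 5*e23


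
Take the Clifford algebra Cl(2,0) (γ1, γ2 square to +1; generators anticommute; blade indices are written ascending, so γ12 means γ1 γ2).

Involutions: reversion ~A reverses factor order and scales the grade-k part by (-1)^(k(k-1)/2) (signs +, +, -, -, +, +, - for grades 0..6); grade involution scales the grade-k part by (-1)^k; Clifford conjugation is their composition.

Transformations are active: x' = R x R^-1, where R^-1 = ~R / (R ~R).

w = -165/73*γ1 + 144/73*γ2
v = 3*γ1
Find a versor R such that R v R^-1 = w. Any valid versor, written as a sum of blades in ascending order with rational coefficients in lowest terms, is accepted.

Here q(v) = q(w) = 9; the classical choice R = v + w = 54/73*γ1 + 144/73*γ2 then realises v -> w under the sandwich.
Answer: 54/73*γ1 + 144/73*γ2


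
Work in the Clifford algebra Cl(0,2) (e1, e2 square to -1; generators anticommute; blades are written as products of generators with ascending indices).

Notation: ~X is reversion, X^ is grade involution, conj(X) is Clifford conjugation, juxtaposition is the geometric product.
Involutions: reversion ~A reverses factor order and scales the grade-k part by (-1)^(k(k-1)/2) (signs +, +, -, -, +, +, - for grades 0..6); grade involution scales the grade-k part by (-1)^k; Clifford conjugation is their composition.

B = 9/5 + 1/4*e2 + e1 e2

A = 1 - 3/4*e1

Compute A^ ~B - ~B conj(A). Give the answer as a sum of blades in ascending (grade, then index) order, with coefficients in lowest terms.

first term: 9/5 + 27/20*e1 + e2 - 13/16*e1 e2
second term: 9/5 + 27/20*e1 - 1/2*e2 - 19/16*e1 e2
Answer: 3/2*e2 + 3/8*e1 e2


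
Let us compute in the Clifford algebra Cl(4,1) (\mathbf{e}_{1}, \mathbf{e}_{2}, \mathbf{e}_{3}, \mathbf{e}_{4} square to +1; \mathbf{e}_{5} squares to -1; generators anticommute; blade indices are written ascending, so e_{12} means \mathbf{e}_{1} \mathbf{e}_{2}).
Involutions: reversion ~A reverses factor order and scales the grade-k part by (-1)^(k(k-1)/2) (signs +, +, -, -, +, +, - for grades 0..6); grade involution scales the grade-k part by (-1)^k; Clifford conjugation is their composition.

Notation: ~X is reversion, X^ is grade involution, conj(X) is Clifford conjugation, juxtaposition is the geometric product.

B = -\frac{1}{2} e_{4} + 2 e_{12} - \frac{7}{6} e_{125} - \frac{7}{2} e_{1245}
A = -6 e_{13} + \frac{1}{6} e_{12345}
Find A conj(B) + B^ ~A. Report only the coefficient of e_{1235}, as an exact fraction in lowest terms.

first term: \frac{7}{12} e_{3} + 12 e_{23} - \frac{7}{36} e_{34} - 3 e_{134} + 7 e_{235} + \frac{1}{3} e_{345} - \frac{1}{12} e_{1235} + 21 e_{2345}
second term: \frac{7}{12} e_{3} - 12 e_{23} + \frac{7}{36} e_{34} + 3 e_{134} - 7 e_{235} - \frac{1}{3} e_{345} - \frac{1}{12} e_{1235} + 21 e_{2345}
Answer: -\frac{1}{6}


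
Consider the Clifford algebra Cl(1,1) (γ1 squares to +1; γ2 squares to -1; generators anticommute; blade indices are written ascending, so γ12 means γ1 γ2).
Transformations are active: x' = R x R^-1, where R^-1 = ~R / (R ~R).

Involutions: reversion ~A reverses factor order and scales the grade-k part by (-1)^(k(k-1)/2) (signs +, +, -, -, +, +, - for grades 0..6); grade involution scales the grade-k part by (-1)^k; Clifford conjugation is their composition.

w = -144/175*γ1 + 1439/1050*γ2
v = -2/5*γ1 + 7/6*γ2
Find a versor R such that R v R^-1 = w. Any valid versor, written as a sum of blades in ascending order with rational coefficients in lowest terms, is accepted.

Equal squares first: v^2 = w^2 = -1081/900. Then v + w = -214/175*γ1 + 444/175*γ2 is a versor taking v to w, provided it is invertible.
Answer: -214/175*γ1 + 444/175*γ2


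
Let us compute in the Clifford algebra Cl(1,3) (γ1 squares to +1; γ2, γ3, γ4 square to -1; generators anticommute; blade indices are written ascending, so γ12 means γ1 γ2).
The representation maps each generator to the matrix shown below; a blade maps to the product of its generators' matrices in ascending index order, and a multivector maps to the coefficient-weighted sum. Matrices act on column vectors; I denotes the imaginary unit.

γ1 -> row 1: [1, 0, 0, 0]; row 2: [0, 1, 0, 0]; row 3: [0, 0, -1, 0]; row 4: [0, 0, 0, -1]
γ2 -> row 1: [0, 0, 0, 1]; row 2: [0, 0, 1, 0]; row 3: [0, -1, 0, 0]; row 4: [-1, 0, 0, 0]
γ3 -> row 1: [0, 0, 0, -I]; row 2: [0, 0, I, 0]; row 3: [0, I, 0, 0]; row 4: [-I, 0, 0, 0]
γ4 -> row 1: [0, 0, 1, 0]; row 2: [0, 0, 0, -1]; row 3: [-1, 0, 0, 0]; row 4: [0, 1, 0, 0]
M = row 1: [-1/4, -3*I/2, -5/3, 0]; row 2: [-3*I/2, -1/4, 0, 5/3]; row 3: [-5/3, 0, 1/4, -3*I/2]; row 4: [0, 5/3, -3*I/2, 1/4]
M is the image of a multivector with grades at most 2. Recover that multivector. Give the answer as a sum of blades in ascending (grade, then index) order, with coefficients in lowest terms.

Method: the blade images are trace-orthogonal — tr(rho(e_A) rho(e_B)^-1) = 4 if A = B and 0 otherwise — and rho(e_A)^-1 = (e_A)^2 * rho(e_A) with (e_A)^2 = +1 or -1, so the coefficient of e_A in the preimage is (e_A)^2 * tr(M rho(e_A))/4.
Nonzero projections over blades of grade <= 2: γ1: (γ1)^2 = +1, tr(M rho(γ1)) = -1, coefficient -1/4; γ14: (γ14)^2 = +1, tr(M rho(γ14)) = -20/3, coefficient -5/3; γ34: (γ34)^2 = -1, tr(M rho(γ34)) = -6, coefficient 3/2. Every other blade of grade <= 2 projects to 0.
Answer: -1/4*γ1 - 5/3*γ14 + 3/2*γ34


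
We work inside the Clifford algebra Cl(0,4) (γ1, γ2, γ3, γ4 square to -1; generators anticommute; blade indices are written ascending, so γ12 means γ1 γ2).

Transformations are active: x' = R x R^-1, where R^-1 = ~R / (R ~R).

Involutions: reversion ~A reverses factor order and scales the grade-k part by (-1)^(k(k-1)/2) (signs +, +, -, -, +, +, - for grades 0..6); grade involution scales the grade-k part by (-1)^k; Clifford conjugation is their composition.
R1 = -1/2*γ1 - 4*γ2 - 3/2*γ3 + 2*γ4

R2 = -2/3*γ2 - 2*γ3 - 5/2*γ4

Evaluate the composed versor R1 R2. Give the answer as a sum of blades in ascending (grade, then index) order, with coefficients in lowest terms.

Distribute over the terms of R2 (each basis-blade product reordered to ascending indices, repeated generators contracted through their squares):
R1 (-2/3*γ2) = -8/3 + 1/3*γ12 - γ23 + 4/3*γ24
R1 (-2*γ3) = -3 + γ13 + 8*γ23 + 4*γ34
R1 (-5/2*γ4) = 5 + 5/4*γ14 + 10*γ24 + 15/4*γ34
Summing the partial products and collecting blades:
Answer: -2/3 + 1/3*γ12 + γ13 + 5/4*γ14 + 7*γ23 + 34/3*γ24 + 31/4*γ34


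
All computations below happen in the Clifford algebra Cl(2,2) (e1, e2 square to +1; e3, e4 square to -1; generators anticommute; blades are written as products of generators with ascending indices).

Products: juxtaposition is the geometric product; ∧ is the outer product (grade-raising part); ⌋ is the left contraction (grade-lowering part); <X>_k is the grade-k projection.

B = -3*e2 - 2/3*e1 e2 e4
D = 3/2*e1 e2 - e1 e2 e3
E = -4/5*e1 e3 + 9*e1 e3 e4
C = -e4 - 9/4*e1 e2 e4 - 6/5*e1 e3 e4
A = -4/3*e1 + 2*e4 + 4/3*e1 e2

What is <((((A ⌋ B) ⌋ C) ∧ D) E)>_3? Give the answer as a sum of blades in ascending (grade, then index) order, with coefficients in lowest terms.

step 1: 8/9*e4 + 4/3*e1 e2 + 8/9*e2 e4
step 2: 8/9 - 2*e1 + 3*e4 + 2*e1 e2 + 16/15*e1 e3
step 3: 4/3*e1 e2 - 8/9*e1 e2 e3 + 9/2*e1 e2 e4 + 3*e1 e2 e3 e4
step 4: 1183/45*e2 + 1247/30*e2 e3 + 52/5*e2 e4 - 42/5*e2 e3 e4
step 5: -42/5*e2 e3 e4
Answer: -42/5*e2 e3 e4


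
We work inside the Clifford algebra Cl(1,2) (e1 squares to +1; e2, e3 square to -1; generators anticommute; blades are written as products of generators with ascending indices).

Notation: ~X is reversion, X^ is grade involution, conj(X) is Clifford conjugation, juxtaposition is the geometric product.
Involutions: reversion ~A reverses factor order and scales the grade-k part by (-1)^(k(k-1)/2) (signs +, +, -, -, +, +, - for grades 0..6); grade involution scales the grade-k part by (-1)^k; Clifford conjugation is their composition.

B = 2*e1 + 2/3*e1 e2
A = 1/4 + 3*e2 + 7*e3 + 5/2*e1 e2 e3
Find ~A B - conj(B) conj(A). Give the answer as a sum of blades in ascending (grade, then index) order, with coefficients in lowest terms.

first term: 5/2*e1 - 5/3*e3 - 35/6*e1 e2 - 14*e1 e3 - 5*e2 e3 + 14/3*e1 e2 e3
second term: -5/2*e1 - 5/3*e3 + 35/6*e1 e2 + 14*e1 e3 - 5*e2 e3 + 14/3*e1 e2 e3
Answer: 5*e1 - 35/3*e1 e2 - 28*e1 e3


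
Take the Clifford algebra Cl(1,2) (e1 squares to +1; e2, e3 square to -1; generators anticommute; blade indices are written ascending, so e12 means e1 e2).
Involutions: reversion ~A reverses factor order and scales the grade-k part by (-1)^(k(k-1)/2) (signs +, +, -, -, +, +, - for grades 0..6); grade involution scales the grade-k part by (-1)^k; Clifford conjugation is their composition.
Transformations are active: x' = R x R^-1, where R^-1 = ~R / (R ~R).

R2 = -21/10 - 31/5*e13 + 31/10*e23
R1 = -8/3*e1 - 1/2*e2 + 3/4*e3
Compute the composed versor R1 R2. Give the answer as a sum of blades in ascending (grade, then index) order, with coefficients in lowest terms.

Distribute over the terms of R1 (each basis-blade product reordered to ascending indices, repeated generators contracted through their squares):
(-8/3*e1) R2 = 28/5*e1 + 248/15*e3 - 124/15*e123
(-1/2*e2) R2 = 21/20*e2 + 31/20*e3 - 31/10*e123
(3/4*e3) R2 = -93/20*e1 + 93/40*e2 - 63/40*e3
Summing the partial products and collecting blades:
Answer: 19/20*e1 + 27/8*e2 + 1981/120*e3 - 341/30*e123


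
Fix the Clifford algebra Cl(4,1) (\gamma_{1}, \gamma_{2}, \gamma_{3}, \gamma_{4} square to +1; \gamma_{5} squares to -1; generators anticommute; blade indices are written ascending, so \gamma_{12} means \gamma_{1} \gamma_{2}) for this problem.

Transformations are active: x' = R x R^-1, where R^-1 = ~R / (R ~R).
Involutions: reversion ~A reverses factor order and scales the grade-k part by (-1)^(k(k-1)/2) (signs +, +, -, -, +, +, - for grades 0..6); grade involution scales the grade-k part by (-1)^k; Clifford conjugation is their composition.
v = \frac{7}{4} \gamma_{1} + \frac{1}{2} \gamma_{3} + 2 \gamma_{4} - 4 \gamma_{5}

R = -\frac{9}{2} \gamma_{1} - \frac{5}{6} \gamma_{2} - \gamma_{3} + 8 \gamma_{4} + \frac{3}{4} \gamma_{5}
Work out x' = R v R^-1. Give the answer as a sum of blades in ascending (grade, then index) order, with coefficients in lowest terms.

~R = -\frac{9}{2} \gamma_{1} - \frac{5}{6} \gamma_{2} - \gamma_{3} + 8 \gamma_{4} + \frac{3}{4} \gamma_{5}, and R ~R = \frac{12295}{144}, so R^-1 = ~R / (\frac{12295}{144}).
R v = \frac{85}{8} + \frac{35}{24} \gamma_{12} - \frac{1}{2} \gamma_{13} - 23 \gamma_{14} + \frac{267}{16} \gamma_{15} - \frac{5}{12} \gamma_{23} - \frac{5}{3} \gamma_{24} + \frac{10}{3} \gamma_{25} - 6 \gamma_{34} + \frac{29}{8} \gamma_{35} - \frac{67}{2} \gamma_{45}
Answer: -\frac{28229}{9836} \gamma_{1} - \frac{510}{2459} \gamma_{2} - \frac{3683}{4918} \gamma_{3} - \frac{22}{2459} \gamma_{4} + \frac{10295}{2459} \gamma_{5}


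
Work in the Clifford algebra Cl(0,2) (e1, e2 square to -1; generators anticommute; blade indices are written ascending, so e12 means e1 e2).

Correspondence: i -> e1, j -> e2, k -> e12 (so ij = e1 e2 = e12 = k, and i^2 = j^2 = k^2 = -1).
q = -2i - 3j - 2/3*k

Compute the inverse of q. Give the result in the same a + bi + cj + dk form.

In blades: q = -2*e1 - 3*e2 - 2/3*e12.
With qbar = 2*e1 + 3*e2 + 2/3*e12 (scalar fixed, mapped units negated), q qbar = 121/9 (the sum of squared coefficients), so q^-1 = qbar / (121/9) = 18/121*e1 + 27/121*e2 + 6/121*e12; translating back:
Answer: 18/121*i + 27/121*j + 6/121*k


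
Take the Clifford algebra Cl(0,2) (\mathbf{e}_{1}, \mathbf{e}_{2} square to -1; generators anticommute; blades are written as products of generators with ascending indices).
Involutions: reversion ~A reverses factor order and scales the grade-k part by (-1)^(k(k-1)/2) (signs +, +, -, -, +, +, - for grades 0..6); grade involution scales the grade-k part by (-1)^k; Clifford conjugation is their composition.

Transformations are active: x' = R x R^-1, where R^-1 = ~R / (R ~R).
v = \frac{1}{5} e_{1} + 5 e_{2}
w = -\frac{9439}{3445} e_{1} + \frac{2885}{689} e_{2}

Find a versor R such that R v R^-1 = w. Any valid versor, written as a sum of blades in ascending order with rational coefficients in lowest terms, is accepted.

Construction: equal norms (both -\frac{626}{25}) license R = v + w = -\frac{1750}{689} e_{1} + \frac{6330}{689} e_{2} — nothing changes along that direction, while (v - w)/2 changes sign, so v maps onto w.
Answer: -\frac{1750}{689} e_{1} + \frac{6330}{689} e_{2}


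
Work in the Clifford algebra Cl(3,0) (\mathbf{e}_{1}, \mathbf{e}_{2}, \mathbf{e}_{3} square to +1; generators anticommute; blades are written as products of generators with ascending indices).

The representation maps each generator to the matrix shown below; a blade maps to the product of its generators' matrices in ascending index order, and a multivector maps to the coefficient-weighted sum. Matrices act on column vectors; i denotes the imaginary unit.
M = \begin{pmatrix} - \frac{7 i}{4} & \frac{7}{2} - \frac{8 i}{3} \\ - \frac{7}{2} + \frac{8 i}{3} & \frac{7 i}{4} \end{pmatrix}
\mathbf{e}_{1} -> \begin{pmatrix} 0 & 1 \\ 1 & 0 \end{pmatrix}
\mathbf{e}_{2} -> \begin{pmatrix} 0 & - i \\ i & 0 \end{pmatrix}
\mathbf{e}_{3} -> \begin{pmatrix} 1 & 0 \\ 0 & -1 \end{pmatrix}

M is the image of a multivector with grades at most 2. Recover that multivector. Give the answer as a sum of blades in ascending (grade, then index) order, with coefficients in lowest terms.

Method: 1, rho(e_{1}), rho(e_{2}), rho(e_{3}) form a trace-orthogonal basis of the 2x2 complex matrices (tr(X Y) = 2 if X = Y, else 0), so M = m0*1 + m1*rho(e_{1}) + m2*rho(e_{2}) + m3*rho(e_{3}) with m0 = tr(M)/2 = 0, m1 = tr(M rho(e_{1}))/2 = 0, m2 = tr(M rho(e_{2}))/2 = \frac{8}{3} + \frac{7 i}{2}, m3 = tr(M rho(e_{3}))/2 = - \frac{7 i}{4}.
Multiplying table entries, the bivector images are rho(e_{1} e_{2}) = i*rho(e_{3}), rho(e_{1} e_{3}) = -i*rho(e_{2}), rho(e_{2} e_{3}) = i*rho(e_{1}); with real blade coefficients the real parts of m0..m3 are the coefficients of 1, e_{1}, e_{2}, e_{3} and the imaginary parts give the bivectors (e_{2} e_{3}: Im m1, e_{1} e_{3}: -Im m2, e_{1} e_{2}: Im m3).
Answer: \frac{8}{3} e_{2} - \frac{7}{4} e_{1} e_{2} - \frac{7}{2} e_{1} e_{3}
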